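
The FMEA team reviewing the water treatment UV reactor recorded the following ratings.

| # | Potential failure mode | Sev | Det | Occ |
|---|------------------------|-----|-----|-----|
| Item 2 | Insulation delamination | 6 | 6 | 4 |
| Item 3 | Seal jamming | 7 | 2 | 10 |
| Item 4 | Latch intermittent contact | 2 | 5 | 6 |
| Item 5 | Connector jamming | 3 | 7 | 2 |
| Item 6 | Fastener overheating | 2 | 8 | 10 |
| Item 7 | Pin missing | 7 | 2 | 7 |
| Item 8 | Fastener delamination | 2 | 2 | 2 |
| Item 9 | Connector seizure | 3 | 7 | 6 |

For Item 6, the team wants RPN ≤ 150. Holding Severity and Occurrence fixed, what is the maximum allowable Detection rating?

7

Item 6: S=2, O=10, D=8 → current RPN = 160.
Fixed product = 20. Need 20 × D ≤ 150, so D ≤ 150/20 = 7.50.
Maximum integer Detection rating = 7 (gives RPN 140; D=8 would give 160 > 150).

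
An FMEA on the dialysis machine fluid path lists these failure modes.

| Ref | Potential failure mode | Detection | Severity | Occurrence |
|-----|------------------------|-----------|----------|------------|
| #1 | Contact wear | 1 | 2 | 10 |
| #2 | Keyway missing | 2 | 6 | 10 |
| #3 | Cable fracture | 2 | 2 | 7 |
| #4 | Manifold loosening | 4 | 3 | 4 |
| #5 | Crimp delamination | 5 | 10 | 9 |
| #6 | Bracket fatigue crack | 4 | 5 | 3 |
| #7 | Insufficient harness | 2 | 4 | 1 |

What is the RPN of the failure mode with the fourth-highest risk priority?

RPN = Severity × Occurrence × Detection:
  #1: 2 × 10 × 1 = 20
  #2: 6 × 10 × 2 = 120
  #3: 2 × 7 × 2 = 28
  #4: 3 × 4 × 4 = 48
  #5: 10 × 9 × 5 = 450
  #6: 5 × 3 × 4 = 60
  #7: 4 × 1 × 2 = 8
Sorted descending: 450, 120, 60, 48, 28, 20, 8.
The fourth-highest RPN is 48 (#4).

48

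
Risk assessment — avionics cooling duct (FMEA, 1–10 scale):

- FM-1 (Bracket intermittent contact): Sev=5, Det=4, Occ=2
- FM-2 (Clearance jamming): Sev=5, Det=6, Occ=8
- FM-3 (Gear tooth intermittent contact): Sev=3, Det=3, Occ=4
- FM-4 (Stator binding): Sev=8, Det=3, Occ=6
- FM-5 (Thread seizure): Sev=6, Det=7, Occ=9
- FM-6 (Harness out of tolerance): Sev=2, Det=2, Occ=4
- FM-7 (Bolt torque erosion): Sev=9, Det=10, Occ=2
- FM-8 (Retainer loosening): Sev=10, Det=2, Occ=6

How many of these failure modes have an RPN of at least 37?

RPN = Severity × Occurrence × Detection:
  FM-1: 5 × 2 × 4 = 40
  FM-2: 5 × 8 × 6 = 240
  FM-3: 3 × 4 × 3 = 36
  FM-4: 8 × 6 × 3 = 144
  FM-5: 6 × 9 × 7 = 378
  FM-6: 2 × 4 × 2 = 16
  FM-7: 9 × 2 × 10 = 180
  FM-8: 10 × 6 × 2 = 120
Modes with RPN ≥ 37: FM-1 (40), FM-2 (240), FM-4 (144), FM-5 (378), FM-7 (180), FM-8 (120) → 6.

6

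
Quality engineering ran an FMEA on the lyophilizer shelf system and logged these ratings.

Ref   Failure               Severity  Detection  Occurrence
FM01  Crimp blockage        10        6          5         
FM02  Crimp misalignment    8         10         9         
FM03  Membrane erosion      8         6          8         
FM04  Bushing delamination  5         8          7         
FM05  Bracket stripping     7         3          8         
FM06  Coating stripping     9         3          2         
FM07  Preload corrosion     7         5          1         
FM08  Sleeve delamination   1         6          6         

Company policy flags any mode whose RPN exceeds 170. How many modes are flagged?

4

RPN = Severity × Occurrence × Detection:
  FM01: 10 × 5 × 6 = 300
  FM02: 8 × 9 × 10 = 720
  FM03: 8 × 8 × 6 = 384
  FM04: 5 × 7 × 8 = 280
  FM05: 7 × 8 × 3 = 168
  FM06: 9 × 2 × 3 = 54
  FM07: 7 × 1 × 5 = 35
  FM08: 1 × 6 × 6 = 36
Modes with RPN > 170: FM01 (300), FM02 (720), FM03 (384), FM04 (280) → 4.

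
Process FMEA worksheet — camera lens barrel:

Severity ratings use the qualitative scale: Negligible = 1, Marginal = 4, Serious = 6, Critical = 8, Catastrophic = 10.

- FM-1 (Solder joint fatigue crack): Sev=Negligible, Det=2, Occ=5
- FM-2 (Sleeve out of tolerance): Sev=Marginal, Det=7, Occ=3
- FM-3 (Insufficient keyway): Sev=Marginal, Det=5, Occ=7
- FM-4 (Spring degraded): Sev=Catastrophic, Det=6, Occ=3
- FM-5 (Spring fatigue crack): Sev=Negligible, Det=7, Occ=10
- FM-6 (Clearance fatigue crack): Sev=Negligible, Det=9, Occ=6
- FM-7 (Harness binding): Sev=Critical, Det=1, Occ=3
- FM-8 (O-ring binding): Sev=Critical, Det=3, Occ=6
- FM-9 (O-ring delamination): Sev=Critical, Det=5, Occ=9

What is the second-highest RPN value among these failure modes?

180

RPN = Severity × Occurrence × Detection:
  FM-1: 1 × 5 × 2 = 10
  FM-2: 4 × 3 × 7 = 84
  FM-3: 4 × 7 × 5 = 140
  FM-4: 10 × 3 × 6 = 180
  FM-5: 1 × 10 × 7 = 70
  FM-6: 1 × 6 × 9 = 54
  FM-7: 8 × 3 × 1 = 24
  FM-8: 8 × 6 × 3 = 144
  FM-9: 8 × 9 × 5 = 360
Sorted descending: 360, 180, 144, 140, 84, 70, 54, 24, 10.
The second-highest RPN is 180 (FM-4).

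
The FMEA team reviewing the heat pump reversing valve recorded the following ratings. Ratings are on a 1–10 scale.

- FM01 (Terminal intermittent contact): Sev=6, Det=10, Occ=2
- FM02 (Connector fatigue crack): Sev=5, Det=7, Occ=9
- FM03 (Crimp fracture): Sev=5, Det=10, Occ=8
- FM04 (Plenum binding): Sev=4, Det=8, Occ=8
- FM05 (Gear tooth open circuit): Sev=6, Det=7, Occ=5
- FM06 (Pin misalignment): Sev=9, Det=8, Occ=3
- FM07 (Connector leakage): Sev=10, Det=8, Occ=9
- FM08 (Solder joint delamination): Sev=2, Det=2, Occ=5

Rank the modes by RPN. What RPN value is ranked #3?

RPN = Severity × Occurrence × Detection:
  FM01: 6 × 2 × 10 = 120
  FM02: 5 × 9 × 7 = 315
  FM03: 5 × 8 × 10 = 400
  FM04: 4 × 8 × 8 = 256
  FM05: 6 × 5 × 7 = 210
  FM06: 9 × 3 × 8 = 216
  FM07: 10 × 9 × 8 = 720
  FM08: 2 × 5 × 2 = 20
Sorted descending: 720, 400, 315, 256, 216, 210, 120, 20.
The third-highest RPN is 315 (FM02).

315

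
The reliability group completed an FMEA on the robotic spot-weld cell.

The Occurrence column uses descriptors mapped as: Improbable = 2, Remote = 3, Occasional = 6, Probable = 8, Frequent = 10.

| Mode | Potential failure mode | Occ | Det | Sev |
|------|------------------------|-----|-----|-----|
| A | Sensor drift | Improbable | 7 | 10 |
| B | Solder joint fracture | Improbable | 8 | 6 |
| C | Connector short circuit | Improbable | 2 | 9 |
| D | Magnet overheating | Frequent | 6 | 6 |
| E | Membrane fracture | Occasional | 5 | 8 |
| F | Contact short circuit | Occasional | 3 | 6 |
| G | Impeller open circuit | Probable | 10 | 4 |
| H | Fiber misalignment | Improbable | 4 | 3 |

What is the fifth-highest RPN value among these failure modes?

108

RPN = Severity × Occurrence × Detection:
  A: 10 × 2 × 7 = 140
  B: 6 × 2 × 8 = 96
  C: 9 × 2 × 2 = 36
  D: 6 × 10 × 6 = 360
  E: 8 × 6 × 5 = 240
  F: 6 × 6 × 3 = 108
  G: 4 × 8 × 10 = 320
  H: 3 × 2 × 4 = 24
Sorted descending: 360, 320, 240, 140, 108, 96, 36, 24.
The fifth-highest RPN is 108 (F).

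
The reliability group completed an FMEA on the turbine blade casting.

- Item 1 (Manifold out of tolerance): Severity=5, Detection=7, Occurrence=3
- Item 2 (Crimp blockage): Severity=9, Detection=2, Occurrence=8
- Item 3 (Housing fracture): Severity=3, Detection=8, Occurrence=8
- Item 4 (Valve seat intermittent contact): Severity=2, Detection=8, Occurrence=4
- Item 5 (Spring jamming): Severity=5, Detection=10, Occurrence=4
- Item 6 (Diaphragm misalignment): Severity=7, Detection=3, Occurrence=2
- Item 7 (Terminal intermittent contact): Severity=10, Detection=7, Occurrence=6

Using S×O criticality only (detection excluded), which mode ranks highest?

Item 2

Criticality = Severity × Occurrence:
  Item 1: 5 × 3 = 15
  Item 2: 9 × 8 = 72
  Item 3: 3 × 8 = 24
  Item 4: 2 × 4 = 8
  Item 5: 5 × 4 = 20
  Item 6: 7 × 2 = 14
  Item 7: 10 × 6 = 60
Highest criticality is 72 → Item 2.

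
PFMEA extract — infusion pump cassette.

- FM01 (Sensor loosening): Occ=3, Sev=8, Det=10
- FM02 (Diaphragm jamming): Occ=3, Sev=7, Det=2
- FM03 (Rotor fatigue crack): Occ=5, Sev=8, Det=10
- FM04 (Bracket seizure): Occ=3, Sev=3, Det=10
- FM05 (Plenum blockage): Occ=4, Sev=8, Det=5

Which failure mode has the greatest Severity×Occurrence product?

FM03

Criticality = Severity × Occurrence:
  FM01: 8 × 3 = 24
  FM02: 7 × 3 = 21
  FM03: 8 × 5 = 40
  FM04: 3 × 3 = 9
  FM05: 8 × 4 = 32
Highest criticality is 40 → FM03.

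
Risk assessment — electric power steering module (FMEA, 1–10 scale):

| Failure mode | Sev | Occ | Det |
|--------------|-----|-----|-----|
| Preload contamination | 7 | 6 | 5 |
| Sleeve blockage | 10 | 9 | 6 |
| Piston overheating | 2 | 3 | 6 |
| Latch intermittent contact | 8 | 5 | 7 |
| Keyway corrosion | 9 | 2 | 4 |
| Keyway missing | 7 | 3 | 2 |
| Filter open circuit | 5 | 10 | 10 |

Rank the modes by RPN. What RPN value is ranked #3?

280

RPN = Severity × Occurrence × Detection:
  Preload contamination: 7 × 6 × 5 = 210
  Sleeve blockage: 10 × 9 × 6 = 540
  Piston overheating: 2 × 3 × 6 = 36
  Latch intermittent contact: 8 × 5 × 7 = 280
  Keyway corrosion: 9 × 2 × 4 = 72
  Keyway missing: 7 × 3 × 2 = 42
  Filter open circuit: 5 × 10 × 10 = 500
Sorted descending: 540, 500, 280, 210, 72, 42, 36.
The third-highest RPN is 280 (Latch intermittent contact).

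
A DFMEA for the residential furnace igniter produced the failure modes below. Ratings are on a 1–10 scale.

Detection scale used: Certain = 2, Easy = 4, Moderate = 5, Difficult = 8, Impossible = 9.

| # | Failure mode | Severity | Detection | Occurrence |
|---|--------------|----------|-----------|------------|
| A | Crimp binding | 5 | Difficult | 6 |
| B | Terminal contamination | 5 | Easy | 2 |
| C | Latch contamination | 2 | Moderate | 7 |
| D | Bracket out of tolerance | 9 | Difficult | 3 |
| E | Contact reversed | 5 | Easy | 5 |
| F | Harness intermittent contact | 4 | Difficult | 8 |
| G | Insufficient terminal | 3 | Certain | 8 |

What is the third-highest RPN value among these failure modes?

216

RPN = Severity × Occurrence × Detection:
  A: 5 × 6 × 8 = 240
  B: 5 × 2 × 4 = 40
  C: 2 × 7 × 5 = 70
  D: 9 × 3 × 8 = 216
  E: 5 × 5 × 4 = 100
  F: 4 × 8 × 8 = 256
  G: 3 × 8 × 2 = 48
Sorted descending: 256, 240, 216, 100, 70, 48, 40.
The third-highest RPN is 216 (D).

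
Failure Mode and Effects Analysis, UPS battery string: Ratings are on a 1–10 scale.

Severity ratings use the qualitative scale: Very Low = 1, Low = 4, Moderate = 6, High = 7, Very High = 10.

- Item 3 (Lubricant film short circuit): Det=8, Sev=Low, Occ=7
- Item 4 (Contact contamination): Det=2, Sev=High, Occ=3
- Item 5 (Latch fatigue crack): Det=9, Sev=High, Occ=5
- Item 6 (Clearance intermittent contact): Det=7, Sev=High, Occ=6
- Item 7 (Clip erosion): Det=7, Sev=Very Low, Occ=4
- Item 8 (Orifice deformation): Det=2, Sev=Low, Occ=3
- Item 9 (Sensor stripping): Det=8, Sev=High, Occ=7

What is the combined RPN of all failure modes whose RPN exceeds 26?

RPN = Severity × Occurrence × Detection:
  Item 3: 4 × 7 × 8 = 224
  Item 4: 7 × 3 × 2 = 42
  Item 5: 7 × 5 × 9 = 315
  Item 6: 7 × 6 × 7 = 294
  Item 7: 1 × 4 × 7 = 28
  Item 8: 4 × 3 × 2 = 24
  Item 9: 7 × 7 × 8 = 392
RPN > 26: Item 3 (224), Item 4 (42), Item 5 (315), Item 6 (294), Item 7 (28), Item 9 (392).
Sum: 224 + 42 + 315 + 294 + 28 + 392 = 1295.

1295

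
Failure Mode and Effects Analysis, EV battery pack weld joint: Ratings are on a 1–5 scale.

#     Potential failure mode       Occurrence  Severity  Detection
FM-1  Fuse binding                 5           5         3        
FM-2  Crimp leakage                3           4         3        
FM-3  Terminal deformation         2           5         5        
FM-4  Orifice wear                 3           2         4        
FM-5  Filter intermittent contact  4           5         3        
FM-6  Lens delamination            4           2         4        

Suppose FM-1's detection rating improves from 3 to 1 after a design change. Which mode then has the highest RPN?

FM-5

RPN = Severity × Occurrence × Detection:
  FM-1: 5 × 5 × 3 = 75
  FM-2: 4 × 3 × 3 = 36
  FM-3: 5 × 2 × 5 = 50
  FM-4: 2 × 3 × 4 = 24
  FM-5: 5 × 4 × 3 = 60
  FM-6: 2 × 4 × 4 = 32
After action: FM-1 → 5 × 5 × 1 = 25.
Revised RPNs: FM-5=60, FM-3=50, FM-2=36, FM-6=32, FM-1=25, FM-4=24.
Highest is now FM-5 (60).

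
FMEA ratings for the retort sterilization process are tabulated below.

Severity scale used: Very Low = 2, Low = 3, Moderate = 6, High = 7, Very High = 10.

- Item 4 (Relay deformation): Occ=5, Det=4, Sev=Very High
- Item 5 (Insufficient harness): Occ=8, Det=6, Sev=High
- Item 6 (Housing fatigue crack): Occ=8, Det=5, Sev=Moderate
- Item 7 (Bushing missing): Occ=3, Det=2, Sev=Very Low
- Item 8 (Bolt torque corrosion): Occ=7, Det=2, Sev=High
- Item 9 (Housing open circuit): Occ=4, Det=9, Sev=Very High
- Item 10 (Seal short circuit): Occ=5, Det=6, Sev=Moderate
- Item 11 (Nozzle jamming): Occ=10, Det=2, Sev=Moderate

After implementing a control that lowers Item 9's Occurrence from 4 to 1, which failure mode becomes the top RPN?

RPN = Severity × Occurrence × Detection:
  Item 4: 10 × 5 × 4 = 200
  Item 5: 7 × 8 × 6 = 336
  Item 6: 6 × 8 × 5 = 240
  Item 7: 2 × 3 × 2 = 12
  Item 8: 7 × 7 × 2 = 98
  Item 9: 10 × 4 × 9 = 360
  Item 10: 6 × 5 × 6 = 180
  Item 11: 6 × 10 × 2 = 120
After action: Item 9 → 10 × 1 × 9 = 90.
Revised RPNs: Item 5=336, Item 6=240, Item 4=200, Item 10=180, Item 11=120, Item 8=98, Item 9=90, Item 7=12.
Highest is now Item 5 (336).

Item 5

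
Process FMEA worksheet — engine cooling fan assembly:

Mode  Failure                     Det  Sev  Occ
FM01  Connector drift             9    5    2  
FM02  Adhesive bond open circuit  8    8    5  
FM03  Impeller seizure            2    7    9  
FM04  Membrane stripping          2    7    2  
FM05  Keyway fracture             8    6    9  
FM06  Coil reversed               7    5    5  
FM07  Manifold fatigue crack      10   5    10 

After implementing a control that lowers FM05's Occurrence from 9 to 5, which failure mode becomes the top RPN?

FM07

RPN = Severity × Occurrence × Detection:
  FM01: 5 × 2 × 9 = 90
  FM02: 8 × 5 × 8 = 320
  FM03: 7 × 9 × 2 = 126
  FM04: 7 × 2 × 2 = 28
  FM05: 6 × 9 × 8 = 432
  FM06: 5 × 5 × 7 = 175
  FM07: 5 × 10 × 10 = 500
After action: FM05 → 6 × 5 × 8 = 240.
Revised RPNs: FM07=500, FM02=320, FM05=240, FM06=175, FM03=126, FM01=90, FM04=28.
Highest is now FM07 (500).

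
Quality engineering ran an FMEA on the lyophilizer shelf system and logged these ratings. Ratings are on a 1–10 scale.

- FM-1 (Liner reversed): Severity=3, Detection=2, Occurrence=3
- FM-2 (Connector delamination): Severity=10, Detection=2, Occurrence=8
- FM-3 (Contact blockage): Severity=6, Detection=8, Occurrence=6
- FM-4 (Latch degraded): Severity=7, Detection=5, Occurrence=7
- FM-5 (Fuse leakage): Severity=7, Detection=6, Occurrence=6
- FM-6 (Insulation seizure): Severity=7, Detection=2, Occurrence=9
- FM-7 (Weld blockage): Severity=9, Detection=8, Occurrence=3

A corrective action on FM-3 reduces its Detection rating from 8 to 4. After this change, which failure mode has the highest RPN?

FM-5

RPN = Severity × Occurrence × Detection:
  FM-1: 3 × 3 × 2 = 18
  FM-2: 10 × 8 × 2 = 160
  FM-3: 6 × 6 × 8 = 288
  FM-4: 7 × 7 × 5 = 245
  FM-5: 7 × 6 × 6 = 252
  FM-6: 7 × 9 × 2 = 126
  FM-7: 9 × 3 × 8 = 216
After action: FM-3 → 6 × 6 × 4 = 144.
Revised RPNs: FM-5=252, FM-4=245, FM-7=216, FM-2=160, FM-3=144, FM-6=126, FM-1=18.
Highest is now FM-5 (252).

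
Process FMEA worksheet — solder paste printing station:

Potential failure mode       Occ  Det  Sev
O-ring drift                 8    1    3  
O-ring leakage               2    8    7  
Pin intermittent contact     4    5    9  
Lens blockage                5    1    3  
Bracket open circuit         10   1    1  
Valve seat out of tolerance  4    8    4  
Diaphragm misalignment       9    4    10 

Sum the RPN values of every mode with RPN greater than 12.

819

RPN = Severity × Occurrence × Detection:
  O-ring drift: 3 × 8 × 1 = 24
  O-ring leakage: 7 × 2 × 8 = 112
  Pin intermittent contact: 9 × 4 × 5 = 180
  Lens blockage: 3 × 5 × 1 = 15
  Bracket open circuit: 1 × 10 × 1 = 10
  Valve seat out of tolerance: 4 × 4 × 8 = 128
  Diaphragm misalignment: 10 × 9 × 4 = 360
RPN > 12: O-ring drift (24), O-ring leakage (112), Pin intermittent contact (180), Lens blockage (15), Valve seat out of tolerance (128), Diaphragm misalignment (360).
Sum: 24 + 112 + 180 + 15 + 128 + 360 = 819.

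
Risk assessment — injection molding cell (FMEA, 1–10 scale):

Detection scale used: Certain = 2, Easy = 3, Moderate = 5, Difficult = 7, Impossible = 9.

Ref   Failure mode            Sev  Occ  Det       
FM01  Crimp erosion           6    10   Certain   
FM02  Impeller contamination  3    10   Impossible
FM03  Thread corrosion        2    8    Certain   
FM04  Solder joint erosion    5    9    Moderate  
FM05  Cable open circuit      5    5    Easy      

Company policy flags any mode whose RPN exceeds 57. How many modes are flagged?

RPN = Severity × Occurrence × Detection:
  FM01: 6 × 10 × 2 = 120
  FM02: 3 × 10 × 9 = 270
  FM03: 2 × 8 × 2 = 32
  FM04: 5 × 9 × 5 = 225
  FM05: 5 × 5 × 3 = 75
Modes with RPN > 57: FM01 (120), FM02 (270), FM04 (225), FM05 (75) → 4.

4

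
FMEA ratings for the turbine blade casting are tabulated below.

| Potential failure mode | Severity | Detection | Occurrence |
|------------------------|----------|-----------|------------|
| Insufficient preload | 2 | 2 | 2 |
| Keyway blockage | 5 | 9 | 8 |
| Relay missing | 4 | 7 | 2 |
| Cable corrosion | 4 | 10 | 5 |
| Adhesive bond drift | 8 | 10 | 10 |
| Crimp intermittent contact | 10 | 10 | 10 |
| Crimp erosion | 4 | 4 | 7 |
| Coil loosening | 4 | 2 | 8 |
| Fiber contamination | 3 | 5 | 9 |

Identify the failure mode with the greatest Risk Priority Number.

RPN = Severity × Occurrence × Detection:
  Insufficient preload: 2 × 2 × 2 = 8
  Keyway blockage: 5 × 8 × 9 = 360
  Relay missing: 4 × 2 × 7 = 56
  Cable corrosion: 4 × 5 × 10 = 200
  Adhesive bond drift: 8 × 10 × 10 = 800
  Crimp intermittent contact: 10 × 10 × 10 = 1000
  Crimp erosion: 4 × 7 × 4 = 112
  Coil loosening: 4 × 8 × 2 = 64
  Fiber contamination: 3 × 9 × 5 = 135
Highest RPN is 1000 → Crimp intermittent contact.

Crimp intermittent contact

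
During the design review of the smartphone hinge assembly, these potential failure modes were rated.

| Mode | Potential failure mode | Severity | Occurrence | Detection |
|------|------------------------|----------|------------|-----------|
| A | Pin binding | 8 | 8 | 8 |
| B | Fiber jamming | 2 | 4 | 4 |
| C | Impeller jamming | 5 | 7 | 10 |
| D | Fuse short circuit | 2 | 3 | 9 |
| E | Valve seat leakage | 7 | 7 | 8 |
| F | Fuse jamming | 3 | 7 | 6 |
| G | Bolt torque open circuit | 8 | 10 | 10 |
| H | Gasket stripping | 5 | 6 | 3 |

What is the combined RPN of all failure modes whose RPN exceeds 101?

2180

RPN = Severity × Occurrence × Detection:
  A: 8 × 8 × 8 = 512
  B: 2 × 4 × 4 = 32
  C: 5 × 7 × 10 = 350
  D: 2 × 3 × 9 = 54
  E: 7 × 7 × 8 = 392
  F: 3 × 7 × 6 = 126
  G: 8 × 10 × 10 = 800
  H: 5 × 6 × 3 = 90
RPN > 101: A (512), C (350), E (392), F (126), G (800).
Sum: 512 + 350 + 392 + 126 + 800 = 2180.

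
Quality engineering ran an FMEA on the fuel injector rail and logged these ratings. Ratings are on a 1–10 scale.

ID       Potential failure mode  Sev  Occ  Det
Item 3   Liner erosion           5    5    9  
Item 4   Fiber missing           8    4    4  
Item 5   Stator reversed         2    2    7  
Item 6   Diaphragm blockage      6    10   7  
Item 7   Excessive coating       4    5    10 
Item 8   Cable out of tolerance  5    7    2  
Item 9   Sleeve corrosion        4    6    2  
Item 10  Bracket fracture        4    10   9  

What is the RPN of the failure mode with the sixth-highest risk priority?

70

RPN = Severity × Occurrence × Detection:
  Item 3: 5 × 5 × 9 = 225
  Item 4: 8 × 4 × 4 = 128
  Item 5: 2 × 2 × 7 = 28
  Item 6: 6 × 10 × 7 = 420
  Item 7: 4 × 5 × 10 = 200
  Item 8: 5 × 7 × 2 = 70
  Item 9: 4 × 6 × 2 = 48
  Item 10: 4 × 10 × 9 = 360
Sorted descending: 420, 360, 225, 200, 128, 70, 48, 28.
The sixth-highest RPN is 70 (Item 8).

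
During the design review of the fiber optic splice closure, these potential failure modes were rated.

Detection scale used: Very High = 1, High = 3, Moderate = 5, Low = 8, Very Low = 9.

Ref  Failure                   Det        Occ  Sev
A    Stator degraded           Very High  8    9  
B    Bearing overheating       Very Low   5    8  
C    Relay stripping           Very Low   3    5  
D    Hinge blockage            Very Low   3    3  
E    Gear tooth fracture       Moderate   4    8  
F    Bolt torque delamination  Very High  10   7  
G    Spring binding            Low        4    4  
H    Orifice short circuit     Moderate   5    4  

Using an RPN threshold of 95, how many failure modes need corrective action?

RPN = Severity × Occurrence × Detection:
  A: 9 × 8 × 1 = 72
  B: 8 × 5 × 9 = 360
  C: 5 × 3 × 9 = 135
  D: 3 × 3 × 9 = 81
  E: 8 × 4 × 5 = 160
  F: 7 × 10 × 1 = 70
  G: 4 × 4 × 8 = 128
  H: 4 × 5 × 5 = 100
Modes with RPN ≥ 95: B (360), C (135), E (160), G (128), H (100) → 5.

5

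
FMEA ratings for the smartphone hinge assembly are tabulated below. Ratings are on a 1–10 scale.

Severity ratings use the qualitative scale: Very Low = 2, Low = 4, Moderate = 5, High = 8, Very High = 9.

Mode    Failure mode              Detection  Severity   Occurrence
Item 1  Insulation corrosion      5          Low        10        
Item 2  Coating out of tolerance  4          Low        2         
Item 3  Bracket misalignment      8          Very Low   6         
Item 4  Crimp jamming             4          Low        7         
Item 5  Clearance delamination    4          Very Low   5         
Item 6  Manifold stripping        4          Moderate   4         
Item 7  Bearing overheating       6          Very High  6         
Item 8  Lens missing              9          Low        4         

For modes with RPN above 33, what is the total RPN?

RPN = Severity × Occurrence × Detection:
  Item 1: 4 × 10 × 5 = 200
  Item 2: 4 × 2 × 4 = 32
  Item 3: 2 × 6 × 8 = 96
  Item 4: 4 × 7 × 4 = 112
  Item 5: 2 × 5 × 4 = 40
  Item 6: 5 × 4 × 4 = 80
  Item 7: 9 × 6 × 6 = 324
  Item 8: 4 × 4 × 9 = 144
RPN > 33: Item 1 (200), Item 3 (96), Item 4 (112), Item 5 (40), Item 6 (80), Item 7 (324), Item 8 (144).
Sum: 200 + 96 + 112 + 40 + 80 + 324 + 144 = 996.

996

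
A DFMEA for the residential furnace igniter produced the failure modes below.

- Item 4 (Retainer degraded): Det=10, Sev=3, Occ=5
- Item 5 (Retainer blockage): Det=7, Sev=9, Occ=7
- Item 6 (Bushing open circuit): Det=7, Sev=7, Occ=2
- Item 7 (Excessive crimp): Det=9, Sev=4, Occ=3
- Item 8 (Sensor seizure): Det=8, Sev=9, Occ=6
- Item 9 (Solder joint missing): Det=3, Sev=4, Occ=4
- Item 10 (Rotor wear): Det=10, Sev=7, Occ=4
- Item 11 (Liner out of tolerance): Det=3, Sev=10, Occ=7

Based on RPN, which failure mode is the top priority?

RPN = Severity × Occurrence × Detection:
  Item 4: 3 × 5 × 10 = 150
  Item 5: 9 × 7 × 7 = 441
  Item 6: 7 × 2 × 7 = 98
  Item 7: 4 × 3 × 9 = 108
  Item 8: 9 × 6 × 8 = 432
  Item 9: 4 × 4 × 3 = 48
  Item 10: 7 × 4 × 10 = 280
  Item 11: 10 × 7 × 3 = 210
Highest RPN is 441 → Item 5.

Item 5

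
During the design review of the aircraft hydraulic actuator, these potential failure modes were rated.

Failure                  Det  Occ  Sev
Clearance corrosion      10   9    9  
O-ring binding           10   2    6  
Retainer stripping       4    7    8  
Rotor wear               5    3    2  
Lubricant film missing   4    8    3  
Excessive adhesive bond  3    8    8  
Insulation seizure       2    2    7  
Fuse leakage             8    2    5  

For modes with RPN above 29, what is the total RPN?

1552

RPN = Severity × Occurrence × Detection:
  Clearance corrosion: 9 × 9 × 10 = 810
  O-ring binding: 6 × 2 × 10 = 120
  Retainer stripping: 8 × 7 × 4 = 224
  Rotor wear: 2 × 3 × 5 = 30
  Lubricant film missing: 3 × 8 × 4 = 96
  Excessive adhesive bond: 8 × 8 × 3 = 192
  Insulation seizure: 7 × 2 × 2 = 28
  Fuse leakage: 5 × 2 × 8 = 80
RPN > 29: Clearance corrosion (810), O-ring binding (120), Retainer stripping (224), Rotor wear (30), Lubricant film missing (96), Excessive adhesive bond (192), Fuse leakage (80).
Sum: 810 + 120 + 224 + 30 + 96 + 192 + 80 = 1552.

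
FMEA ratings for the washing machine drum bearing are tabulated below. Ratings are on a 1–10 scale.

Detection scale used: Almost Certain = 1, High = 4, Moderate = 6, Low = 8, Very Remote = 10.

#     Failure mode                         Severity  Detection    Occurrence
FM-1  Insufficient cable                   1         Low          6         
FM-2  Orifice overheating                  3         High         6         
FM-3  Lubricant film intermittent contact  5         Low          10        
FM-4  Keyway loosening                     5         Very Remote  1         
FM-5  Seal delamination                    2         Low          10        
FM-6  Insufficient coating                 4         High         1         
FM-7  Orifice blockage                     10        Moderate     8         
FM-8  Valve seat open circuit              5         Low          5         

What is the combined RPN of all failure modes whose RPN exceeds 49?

RPN = Severity × Occurrence × Detection:
  FM-1: 1 × 6 × 8 = 48
  FM-2: 3 × 6 × 4 = 72
  FM-3: 5 × 10 × 8 = 400
  FM-4: 5 × 1 × 10 = 50
  FM-5: 2 × 10 × 8 = 160
  FM-6: 4 × 1 × 4 = 16
  FM-7: 10 × 8 × 6 = 480
  FM-8: 5 × 5 × 8 = 200
RPN > 49: FM-2 (72), FM-3 (400), FM-4 (50), FM-5 (160), FM-7 (480), FM-8 (200).
Sum: 72 + 400 + 50 + 160 + 480 + 200 = 1362.

1362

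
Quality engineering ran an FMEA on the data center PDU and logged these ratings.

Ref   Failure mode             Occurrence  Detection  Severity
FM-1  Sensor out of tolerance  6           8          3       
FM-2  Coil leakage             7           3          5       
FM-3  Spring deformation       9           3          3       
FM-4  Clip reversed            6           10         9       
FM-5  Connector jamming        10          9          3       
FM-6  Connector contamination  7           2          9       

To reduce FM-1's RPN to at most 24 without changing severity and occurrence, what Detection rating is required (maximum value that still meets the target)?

1

FM-1: S=3, O=6, D=8 → current RPN = 144.
Fixed product = 18. Need 18 × D ≤ 24, so D ≤ 24/18 = 1.33.
Maximum integer Detection rating = 1 (gives RPN 18; D=2 would give 36 > 24).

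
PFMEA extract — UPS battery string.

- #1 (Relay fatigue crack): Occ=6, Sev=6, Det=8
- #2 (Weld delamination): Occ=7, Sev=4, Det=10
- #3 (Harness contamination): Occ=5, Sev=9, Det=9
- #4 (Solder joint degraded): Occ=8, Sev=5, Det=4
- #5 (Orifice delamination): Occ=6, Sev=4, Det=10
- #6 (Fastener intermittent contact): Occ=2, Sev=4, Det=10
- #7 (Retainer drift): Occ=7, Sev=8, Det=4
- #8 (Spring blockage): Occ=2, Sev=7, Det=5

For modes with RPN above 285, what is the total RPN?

RPN = Severity × Occurrence × Detection:
  #1: 6 × 6 × 8 = 288
  #2: 4 × 7 × 10 = 280
  #3: 9 × 5 × 9 = 405
  #4: 5 × 8 × 4 = 160
  #5: 4 × 6 × 10 = 240
  #6: 4 × 2 × 10 = 80
  #7: 8 × 7 × 4 = 224
  #8: 7 × 2 × 5 = 70
RPN > 285: #1 (288), #3 (405).
Sum: 288 + 405 = 693.

693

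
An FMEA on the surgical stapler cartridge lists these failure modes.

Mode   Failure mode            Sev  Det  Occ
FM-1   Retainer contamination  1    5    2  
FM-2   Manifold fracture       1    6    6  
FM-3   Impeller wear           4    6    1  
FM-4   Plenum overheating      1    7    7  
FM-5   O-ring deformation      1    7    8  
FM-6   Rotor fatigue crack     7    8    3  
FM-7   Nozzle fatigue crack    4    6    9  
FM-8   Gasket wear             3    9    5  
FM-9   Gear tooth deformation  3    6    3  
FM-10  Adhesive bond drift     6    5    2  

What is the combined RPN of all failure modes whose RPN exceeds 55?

635

RPN = Severity × Occurrence × Detection:
  FM-1: 1 × 2 × 5 = 10
  FM-2: 1 × 6 × 6 = 36
  FM-3: 4 × 1 × 6 = 24
  FM-4: 1 × 7 × 7 = 49
  FM-5: 1 × 8 × 7 = 56
  FM-6: 7 × 3 × 8 = 168
  FM-7: 4 × 9 × 6 = 216
  FM-8: 3 × 5 × 9 = 135
  FM-9: 3 × 3 × 6 = 54
  FM-10: 6 × 2 × 5 = 60
RPN > 55: FM-5 (56), FM-6 (168), FM-7 (216), FM-8 (135), FM-10 (60).
Sum: 56 + 168 + 216 + 135 + 60 = 635.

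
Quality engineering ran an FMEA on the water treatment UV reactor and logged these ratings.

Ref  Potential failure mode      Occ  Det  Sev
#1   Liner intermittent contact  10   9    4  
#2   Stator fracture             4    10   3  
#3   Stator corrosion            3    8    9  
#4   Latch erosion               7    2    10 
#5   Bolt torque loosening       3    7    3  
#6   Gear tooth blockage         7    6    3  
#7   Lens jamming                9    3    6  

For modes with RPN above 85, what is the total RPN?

RPN = Severity × Occurrence × Detection:
  #1: 4 × 10 × 9 = 360
  #2: 3 × 4 × 10 = 120
  #3: 9 × 3 × 8 = 216
  #4: 10 × 7 × 2 = 140
  #5: 3 × 3 × 7 = 63
  #6: 3 × 7 × 6 = 126
  #7: 6 × 9 × 3 = 162
RPN > 85: #1 (360), #2 (120), #3 (216), #4 (140), #6 (126), #7 (162).
Sum: 360 + 120 + 216 + 140 + 126 + 162 = 1124.

1124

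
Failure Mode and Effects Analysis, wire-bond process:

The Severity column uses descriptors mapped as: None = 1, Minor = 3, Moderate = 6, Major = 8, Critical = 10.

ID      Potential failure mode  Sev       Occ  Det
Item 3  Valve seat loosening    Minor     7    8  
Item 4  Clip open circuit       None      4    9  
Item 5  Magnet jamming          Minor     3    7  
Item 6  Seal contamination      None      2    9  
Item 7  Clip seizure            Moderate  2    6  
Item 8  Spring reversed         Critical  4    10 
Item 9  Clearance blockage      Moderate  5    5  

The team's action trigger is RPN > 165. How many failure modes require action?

RPN = Severity × Occurrence × Detection:
  Item 3: 3 × 7 × 8 = 168
  Item 4: 1 × 4 × 9 = 36
  Item 5: 3 × 3 × 7 = 63
  Item 6: 1 × 2 × 9 = 18
  Item 7: 6 × 2 × 6 = 72
  Item 8: 10 × 4 × 10 = 400
  Item 9: 6 × 5 × 5 = 150
Modes with RPN > 165: Item 3 (168), Item 8 (400) → 2.

2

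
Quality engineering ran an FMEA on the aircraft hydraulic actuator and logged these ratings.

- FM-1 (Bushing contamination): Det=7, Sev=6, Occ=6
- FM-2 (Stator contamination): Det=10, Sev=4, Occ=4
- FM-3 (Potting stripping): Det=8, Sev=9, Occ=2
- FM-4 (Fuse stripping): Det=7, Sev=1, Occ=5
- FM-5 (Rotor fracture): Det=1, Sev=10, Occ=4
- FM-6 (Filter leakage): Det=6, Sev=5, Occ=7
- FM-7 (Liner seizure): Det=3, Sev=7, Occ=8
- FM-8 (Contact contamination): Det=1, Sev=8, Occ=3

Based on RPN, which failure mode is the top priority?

RPN = Severity × Occurrence × Detection:
  FM-1: 6 × 6 × 7 = 252
  FM-2: 4 × 4 × 10 = 160
  FM-3: 9 × 2 × 8 = 144
  FM-4: 1 × 5 × 7 = 35
  FM-5: 10 × 4 × 1 = 40
  FM-6: 5 × 7 × 6 = 210
  FM-7: 7 × 8 × 3 = 168
  FM-8: 8 × 3 × 1 = 24
Highest RPN is 252 → FM-1.

FM-1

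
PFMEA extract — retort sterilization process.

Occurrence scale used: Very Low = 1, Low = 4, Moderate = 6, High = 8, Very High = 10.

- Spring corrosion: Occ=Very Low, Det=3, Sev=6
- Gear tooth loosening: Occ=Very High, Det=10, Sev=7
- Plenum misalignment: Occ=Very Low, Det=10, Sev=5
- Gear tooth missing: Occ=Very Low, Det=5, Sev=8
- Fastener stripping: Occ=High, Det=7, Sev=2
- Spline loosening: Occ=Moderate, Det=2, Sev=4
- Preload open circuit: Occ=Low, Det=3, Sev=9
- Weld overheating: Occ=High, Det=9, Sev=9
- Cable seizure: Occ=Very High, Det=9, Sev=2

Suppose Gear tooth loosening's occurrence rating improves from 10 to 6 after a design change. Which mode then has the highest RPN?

Weld overheating

RPN = Severity × Occurrence × Detection:
  Spring corrosion: 6 × 1 × 3 = 18
  Gear tooth loosening: 7 × 10 × 10 = 700
  Plenum misalignment: 5 × 1 × 10 = 50
  Gear tooth missing: 8 × 1 × 5 = 40
  Fastener stripping: 2 × 8 × 7 = 112
  Spline loosening: 4 × 6 × 2 = 48
  Preload open circuit: 9 × 4 × 3 = 108
  Weld overheating: 9 × 8 × 9 = 648
  Cable seizure: 2 × 10 × 9 = 180
After action: Gear tooth loosening → 7 × 6 × 10 = 420.
Revised RPNs: Weld overheating=648, Gear tooth loosening=420, Cable seizure=180, Fastener stripping=112, Preload open circuit=108, Plenum misalignment=50, Spline loosening=48, Gear tooth missing=40, Spring corrosion=18.
Highest is now Weld overheating (648).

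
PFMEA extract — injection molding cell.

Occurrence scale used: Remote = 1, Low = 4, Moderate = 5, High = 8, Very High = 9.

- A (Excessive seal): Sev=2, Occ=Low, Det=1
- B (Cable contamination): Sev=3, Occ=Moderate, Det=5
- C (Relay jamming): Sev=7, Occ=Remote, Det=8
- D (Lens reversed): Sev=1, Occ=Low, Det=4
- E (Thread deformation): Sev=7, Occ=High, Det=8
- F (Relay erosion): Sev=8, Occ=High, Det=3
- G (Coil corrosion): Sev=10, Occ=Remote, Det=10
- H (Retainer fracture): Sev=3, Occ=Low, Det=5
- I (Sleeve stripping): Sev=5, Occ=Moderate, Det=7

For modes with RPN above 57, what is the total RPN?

1050

RPN = Severity × Occurrence × Detection:
  A: 2 × 4 × 1 = 8
  B: 3 × 5 × 5 = 75
  C: 7 × 1 × 8 = 56
  D: 1 × 4 × 4 = 16
  E: 7 × 8 × 8 = 448
  F: 8 × 8 × 3 = 192
  G: 10 × 1 × 10 = 100
  H: 3 × 4 × 5 = 60
  I: 5 × 5 × 7 = 175
RPN > 57: B (75), E (448), F (192), G (100), H (60), I (175).
Sum: 75 + 448 + 192 + 100 + 60 + 175 = 1050.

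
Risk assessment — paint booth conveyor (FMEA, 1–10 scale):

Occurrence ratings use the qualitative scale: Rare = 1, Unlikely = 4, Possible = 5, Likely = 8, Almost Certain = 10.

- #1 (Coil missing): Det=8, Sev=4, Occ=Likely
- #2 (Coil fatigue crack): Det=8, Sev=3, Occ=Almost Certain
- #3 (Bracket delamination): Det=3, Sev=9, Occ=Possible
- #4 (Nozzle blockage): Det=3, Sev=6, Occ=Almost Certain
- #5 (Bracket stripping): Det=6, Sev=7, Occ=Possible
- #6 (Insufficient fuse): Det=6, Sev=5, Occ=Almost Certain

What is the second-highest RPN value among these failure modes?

RPN = Severity × Occurrence × Detection:
  #1: 4 × 8 × 8 = 256
  #2: 3 × 10 × 8 = 240
  #3: 9 × 5 × 3 = 135
  #4: 6 × 10 × 3 = 180
  #5: 7 × 5 × 6 = 210
  #6: 5 × 10 × 6 = 300
Sorted descending: 300, 256, 240, 210, 180, 135.
The second-highest RPN is 256 (#1).

256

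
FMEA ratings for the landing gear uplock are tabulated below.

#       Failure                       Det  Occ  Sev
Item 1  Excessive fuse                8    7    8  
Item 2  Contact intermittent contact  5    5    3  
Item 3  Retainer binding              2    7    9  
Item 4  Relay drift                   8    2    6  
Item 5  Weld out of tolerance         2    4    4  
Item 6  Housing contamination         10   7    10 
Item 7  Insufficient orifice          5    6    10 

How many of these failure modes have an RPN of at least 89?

RPN = Severity × Occurrence × Detection:
  Item 1: 8 × 7 × 8 = 448
  Item 2: 3 × 5 × 5 = 75
  Item 3: 9 × 7 × 2 = 126
  Item 4: 6 × 2 × 8 = 96
  Item 5: 4 × 4 × 2 = 32
  Item 6: 10 × 7 × 10 = 700
  Item 7: 10 × 6 × 5 = 300
Modes with RPN ≥ 89: Item 1 (448), Item 3 (126), Item 4 (96), Item 6 (700), Item 7 (300) → 5.

5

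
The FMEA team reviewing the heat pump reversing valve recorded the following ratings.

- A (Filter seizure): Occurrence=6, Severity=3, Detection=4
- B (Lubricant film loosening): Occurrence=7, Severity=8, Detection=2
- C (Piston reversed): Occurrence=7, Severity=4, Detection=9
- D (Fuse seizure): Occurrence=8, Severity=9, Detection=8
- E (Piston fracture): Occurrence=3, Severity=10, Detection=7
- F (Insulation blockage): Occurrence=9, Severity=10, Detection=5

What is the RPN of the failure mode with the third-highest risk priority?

252

RPN = Severity × Occurrence × Detection:
  A: 3 × 6 × 4 = 72
  B: 8 × 7 × 2 = 112
  C: 4 × 7 × 9 = 252
  D: 9 × 8 × 8 = 576
  E: 10 × 3 × 7 = 210
  F: 10 × 9 × 5 = 450
Sorted descending: 576, 450, 252, 210, 112, 72.
The third-highest RPN is 252 (C).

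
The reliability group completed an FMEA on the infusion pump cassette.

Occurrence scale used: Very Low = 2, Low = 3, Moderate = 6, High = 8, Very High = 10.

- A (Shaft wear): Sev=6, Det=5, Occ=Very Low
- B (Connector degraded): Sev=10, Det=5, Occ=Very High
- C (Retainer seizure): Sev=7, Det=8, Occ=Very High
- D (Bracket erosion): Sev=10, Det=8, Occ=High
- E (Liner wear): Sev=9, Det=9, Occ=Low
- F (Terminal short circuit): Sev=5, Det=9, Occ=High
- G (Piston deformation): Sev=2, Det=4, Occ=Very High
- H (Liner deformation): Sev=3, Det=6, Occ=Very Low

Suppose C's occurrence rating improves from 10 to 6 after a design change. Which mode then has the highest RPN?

RPN = Severity × Occurrence × Detection:
  A: 6 × 2 × 5 = 60
  B: 10 × 10 × 5 = 500
  C: 7 × 10 × 8 = 560
  D: 10 × 8 × 8 = 640
  E: 9 × 3 × 9 = 243
  F: 5 × 8 × 9 = 360
  G: 2 × 10 × 4 = 80
  H: 3 × 2 × 6 = 36
After action: C → 7 × 6 × 8 = 336.
Revised RPNs: D=640, B=500, F=360, C=336, E=243, G=80, A=60, H=36.
Highest is now D (640).

D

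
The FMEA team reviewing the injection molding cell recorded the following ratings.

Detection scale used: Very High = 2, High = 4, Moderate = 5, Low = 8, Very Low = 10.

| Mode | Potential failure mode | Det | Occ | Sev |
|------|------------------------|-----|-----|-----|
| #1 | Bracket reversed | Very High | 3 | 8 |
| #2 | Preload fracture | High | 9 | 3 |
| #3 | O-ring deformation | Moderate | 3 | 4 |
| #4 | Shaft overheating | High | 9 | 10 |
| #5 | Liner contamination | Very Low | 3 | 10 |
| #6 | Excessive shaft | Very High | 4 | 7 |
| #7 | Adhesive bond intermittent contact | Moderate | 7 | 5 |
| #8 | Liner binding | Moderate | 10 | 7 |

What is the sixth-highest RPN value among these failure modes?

RPN = Severity × Occurrence × Detection:
  #1: 8 × 3 × 2 = 48
  #2: 3 × 9 × 4 = 108
  #3: 4 × 3 × 5 = 60
  #4: 10 × 9 × 4 = 360
  #5: 10 × 3 × 10 = 300
  #6: 7 × 4 × 2 = 56
  #7: 5 × 7 × 5 = 175
  #8: 7 × 10 × 5 = 350
Sorted descending: 360, 350, 300, 175, 108, 60, 56, 48.
The sixth-highest RPN is 60 (#3).

60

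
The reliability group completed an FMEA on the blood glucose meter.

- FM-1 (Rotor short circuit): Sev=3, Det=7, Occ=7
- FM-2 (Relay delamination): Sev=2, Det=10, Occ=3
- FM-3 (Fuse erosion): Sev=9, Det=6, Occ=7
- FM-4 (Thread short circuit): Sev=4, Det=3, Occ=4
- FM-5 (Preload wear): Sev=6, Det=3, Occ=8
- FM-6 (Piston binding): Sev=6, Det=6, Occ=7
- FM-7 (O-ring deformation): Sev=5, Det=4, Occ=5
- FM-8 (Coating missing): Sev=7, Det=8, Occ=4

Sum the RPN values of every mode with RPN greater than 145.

1001

RPN = Severity × Occurrence × Detection:
  FM-1: 3 × 7 × 7 = 147
  FM-2: 2 × 3 × 10 = 60
  FM-3: 9 × 7 × 6 = 378
  FM-4: 4 × 4 × 3 = 48
  FM-5: 6 × 8 × 3 = 144
  FM-6: 6 × 7 × 6 = 252
  FM-7: 5 × 5 × 4 = 100
  FM-8: 7 × 4 × 8 = 224
RPN > 145: FM-1 (147), FM-3 (378), FM-6 (252), FM-8 (224).
Sum: 147 + 378 + 252 + 224 = 1001.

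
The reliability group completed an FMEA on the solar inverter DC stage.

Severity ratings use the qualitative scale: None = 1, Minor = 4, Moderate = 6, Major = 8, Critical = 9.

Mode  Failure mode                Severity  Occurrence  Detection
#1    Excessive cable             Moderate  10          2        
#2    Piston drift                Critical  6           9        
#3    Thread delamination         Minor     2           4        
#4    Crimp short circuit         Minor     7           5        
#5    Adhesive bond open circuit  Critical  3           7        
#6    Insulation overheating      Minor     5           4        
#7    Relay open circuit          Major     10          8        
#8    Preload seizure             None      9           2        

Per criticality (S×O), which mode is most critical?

Criticality = Severity × Occurrence:
  #1: 6 × 10 = 60
  #2: 9 × 6 = 54
  #3: 4 × 2 = 8
  #4: 4 × 7 = 28
  #5: 9 × 3 = 27
  #6: 4 × 5 = 20
  #7: 8 × 10 = 80
  #8: 1 × 9 = 9
Highest criticality is 80 → #7.

#7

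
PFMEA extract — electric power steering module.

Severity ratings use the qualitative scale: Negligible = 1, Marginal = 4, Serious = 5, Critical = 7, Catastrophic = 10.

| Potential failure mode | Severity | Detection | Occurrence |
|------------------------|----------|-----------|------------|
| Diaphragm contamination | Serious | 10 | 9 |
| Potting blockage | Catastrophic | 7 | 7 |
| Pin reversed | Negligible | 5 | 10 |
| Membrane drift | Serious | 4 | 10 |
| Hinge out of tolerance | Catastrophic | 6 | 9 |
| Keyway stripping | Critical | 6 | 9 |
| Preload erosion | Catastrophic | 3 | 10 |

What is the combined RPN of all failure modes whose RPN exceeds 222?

RPN = Severity × Occurrence × Detection:
  Diaphragm contamination: 5 × 9 × 10 = 450
  Potting blockage: 10 × 7 × 7 = 490
  Pin reversed: 1 × 10 × 5 = 50
  Membrane drift: 5 × 10 × 4 = 200
  Hinge out of tolerance: 10 × 9 × 6 = 540
  Keyway stripping: 7 × 9 × 6 = 378
  Preload erosion: 10 × 10 × 3 = 300
RPN > 222: Diaphragm contamination (450), Potting blockage (490), Hinge out of tolerance (540), Keyway stripping (378), Preload erosion (300).
Sum: 450 + 490 + 540 + 378 + 300 = 2158.

2158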